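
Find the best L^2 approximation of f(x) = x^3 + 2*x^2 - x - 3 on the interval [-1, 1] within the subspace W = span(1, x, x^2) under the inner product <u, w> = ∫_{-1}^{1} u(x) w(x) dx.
g(x) = 2*x^2 - 2*x/5 - 3

The best approximation g ∈ W is the orthogonal projection of f onto W. Writing g = a_0 + a_1 x + a_2 x^2, the coefficients solve the normal equations G · a = b where
  G_{ij} = <φ_i, φ_j> and b_i = <f, φ_i>, with φ_0 = 1, φ_1 = x, φ_2 = x^2.
G =
  [2, 0, 2/3]
  [0, 2/3, 0]
  [2/3, 0, 2/5],
b = (-14/3, -4/15, -6/5).
Solving gives a_0 = -3, a_1 = -2/5, a_2 = 2, so
  g(x) = 2*x^2 - 2*x/5 - 3.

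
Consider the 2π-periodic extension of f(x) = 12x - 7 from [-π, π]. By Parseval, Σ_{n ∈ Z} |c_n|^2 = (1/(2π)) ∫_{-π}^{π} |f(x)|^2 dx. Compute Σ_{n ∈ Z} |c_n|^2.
Σ |c_n|^2 = 48π^2 + 49

Expand and integrate term by term over [-π, π]:
  ∫ (12x)^2 dx = 144·(2π^3/3); ∫ 2·12·(-7)·x dx = 0 (odd integrand); ∫ (-7)^2 dx = 49·2π.
So (1/(2π)) ∫_{-π}^{π} (12x - 7)^2 dx = 144π^2/3 + 49 = 48π^2 + 49.
Parseval ⇒ Σ |c_n|^2 = 48π^2 + 49.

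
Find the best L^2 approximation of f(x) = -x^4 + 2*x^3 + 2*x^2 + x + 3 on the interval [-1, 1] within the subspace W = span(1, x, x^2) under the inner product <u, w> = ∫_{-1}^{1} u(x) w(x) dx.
g(x) = 8*x^2/7 + 11*x/5 + 108/35

The best approximation g ∈ W is the orthogonal projection of f onto W. Writing g = a_0 + a_1 x + a_2 x^2, the coefficients solve the normal equations G · a = b where
  G_{ij} = <φ_i, φ_j> and b_i = <f, φ_i>, with φ_0 = 1, φ_1 = x, φ_2 = x^2.
G =
  [2, 0, 2/3]
  [0, 2/3, 0]
  [2/3, 0, 2/5],
b = (104/15, 22/15, 88/35).
Solving gives a_0 = 108/35, a_1 = 11/5, a_2 = 8/7, so
  g(x) = 8*x^2/7 + 11*x/5 + 108/35.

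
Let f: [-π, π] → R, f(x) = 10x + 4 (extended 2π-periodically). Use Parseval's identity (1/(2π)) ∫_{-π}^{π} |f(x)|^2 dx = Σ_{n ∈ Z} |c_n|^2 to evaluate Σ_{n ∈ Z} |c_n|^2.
Σ |c_n|^2 = 100π^2/3 + 16

Expand and integrate term by term over [-π, π]:
  ∫ (10x)^2 dx = 100·(2π^3/3); ∫ 2·10·(4)·x dx = 0 (odd integrand); ∫ 4^2 dx = 16·2π.
So (1/(2π)) ∫_{-π}^{π} (10x + 4)^2 dx = 100π^2/3 + 16 = 100π^2/3 + 16.
Parseval ⇒ Σ |c_n|^2 = 100π^2/3 + 16.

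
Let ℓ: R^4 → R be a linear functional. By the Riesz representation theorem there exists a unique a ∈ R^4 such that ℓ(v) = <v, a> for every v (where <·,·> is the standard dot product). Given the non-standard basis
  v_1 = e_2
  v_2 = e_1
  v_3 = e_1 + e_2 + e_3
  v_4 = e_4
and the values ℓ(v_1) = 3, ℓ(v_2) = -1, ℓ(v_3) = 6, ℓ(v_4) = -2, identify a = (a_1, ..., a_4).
a = (-1, 3, 4, -2)

Write a = (a_1, ..., a_4) in the standard basis. For each basis vector v_i, ℓ(v_i) = <v_i, a> is a linear equation in the a_j's. Collect the n equations into a matrix system V a = ℓ, where row i of V is v_i (expressed in the standard basis). Since V is invertible (lower-triangular with 1s on the diagonal, up to permutation), solve by back-substitution:
  V =
[[0, 1, 0, 0],
 [1, 0, 0, 0],
 [1, 1, 1, 0],
 [0, 0, 0, 1]]
  V a = (3, -1, 6, -2)
Solving gives a = (-1, 3, 4, -2).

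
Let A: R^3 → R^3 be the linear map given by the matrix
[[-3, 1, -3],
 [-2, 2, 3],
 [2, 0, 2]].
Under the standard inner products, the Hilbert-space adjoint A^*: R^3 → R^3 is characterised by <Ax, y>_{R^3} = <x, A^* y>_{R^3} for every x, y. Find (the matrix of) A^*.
A^* = A^T =
[[-3, -2, 2],
 [1, 2, 0],
 [-3, 3, 2]]

For real matrices with standard dot products, the defining identity <Ax, y> = <x, A^* y> gives (Ax)^T y = x^T (A^*) y, i.e. x^T A^T y = x^T (A^*) y. Since this holds for all x, y, we must have A^* = A^T. Therefore
A^* =
[[-3, -2, 2],
 [1, 2, 0],
 [-3, 3, 2]].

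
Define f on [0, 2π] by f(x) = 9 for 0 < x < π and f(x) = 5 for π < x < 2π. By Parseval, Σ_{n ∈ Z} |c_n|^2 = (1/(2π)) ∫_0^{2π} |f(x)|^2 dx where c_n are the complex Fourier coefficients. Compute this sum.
Σ |c_n|^2 = 53

Parseval equates the L^2 energy of f (normalised by 1/(2π)) with the ℓ^2 sum of its Fourier coefficients: (1/(2π)) ∫_0^{2π} |f|^2 = Σ |c_n|^2.
Compute the left side: (1/(2π)) [∫_0^π 9^2 dx + ∫_π^{2π} 5^2 dx] = (1/(2π)) · (81π + 25π) = (81 + 25)/2 = 53.
So Σ_{n ∈ Z} |c_n|^2 = 53.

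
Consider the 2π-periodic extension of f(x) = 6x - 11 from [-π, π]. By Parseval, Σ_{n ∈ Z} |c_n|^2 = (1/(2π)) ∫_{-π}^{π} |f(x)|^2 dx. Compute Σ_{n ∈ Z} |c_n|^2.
Σ |c_n|^2 = 12π^2 + 121

Expand and integrate term by term over [-π, π]:
  ∫ (6x)^2 dx = 36·(2π^3/3); ∫ 2·6·(-11)·x dx = 0 (odd integrand); ∫ (-11)^2 dx = 121·2π.
So (1/(2π)) ∫_{-π}^{π} (6x - 11)^2 dx = 36π^2/3 + 121 = 12π^2 + 121.
Parseval ⇒ Σ |c_n|^2 = 12π^2 + 121.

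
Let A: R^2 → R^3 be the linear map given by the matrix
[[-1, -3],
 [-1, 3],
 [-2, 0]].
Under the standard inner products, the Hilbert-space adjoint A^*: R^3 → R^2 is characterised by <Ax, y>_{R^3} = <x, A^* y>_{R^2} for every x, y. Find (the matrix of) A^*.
A^* = A^T =
[[-1, -1, -2],
 [-3, 3, 0]]

For real matrices with standard dot products, the defining identity <Ax, y> = <x, A^* y> gives (Ax)^T y = x^T (A^*) y, i.e. x^T A^T y = x^T (A^*) y. Since this holds for all x, y, we must have A^* = A^T. Therefore
A^* =
[[-1, -1, -2],
 [-3, 3, 0]].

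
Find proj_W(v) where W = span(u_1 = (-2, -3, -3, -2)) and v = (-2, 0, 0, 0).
proj_W(v) = (-4/13, -6/13, -6/13, -4/13)

Set up U = [u_1 | ... | u_1] ∈ R^(4×1). The projector onto W = col(U) is P = U (U^T U)^(-1) U^T.
Compute U^T U =
  [26],
and U^T v = (4).
Solve U^T U · c = U^T v for the coefficients: c = (2/13). The projection is proj_W(v) = U c.
Check: (v - proj_W(v)) · u_1 = 0  (should be 0).
Result: proj_W(v) = (-4/13, -6/13, -6/13, -4/13).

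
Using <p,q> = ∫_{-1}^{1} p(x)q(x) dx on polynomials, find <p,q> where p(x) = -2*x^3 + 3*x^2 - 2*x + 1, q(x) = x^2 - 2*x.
<p,q> = 92/15

Expand the product: p(x)·q(x) = -2*x^5 + 7*x^4 - 8*x^3 + 5*x^2 - 2*x.
∫_{-1}^{1} of each monomial x^k gives [2/(k+1) if k even, 0 if k odd]. Integrating term-by-term (or equivalently evaluating the antiderivative F(x) = -x^6/3 + 7*x^5/5 - 2*x^4 + 5*x^3/3 - x^2 at the endpoints):
  F(1) − F(−1) = -4/15 − (-32/5) = 92/15.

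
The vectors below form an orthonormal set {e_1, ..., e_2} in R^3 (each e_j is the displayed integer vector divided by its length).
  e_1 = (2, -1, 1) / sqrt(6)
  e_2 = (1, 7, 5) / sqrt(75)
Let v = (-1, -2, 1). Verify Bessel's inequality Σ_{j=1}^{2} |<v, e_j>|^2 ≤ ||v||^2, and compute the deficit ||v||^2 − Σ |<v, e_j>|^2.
Σ |<v, e_j>|^2 = 3/2; ||v||^2 = 6; deficit = 9/2

Write each e_j = u_j / sqrt(<u_j, u_j>) where u_j is the displayed integer vector. Then <v, e_j> = <v, u_j> / sqrt(<u_j, u_j>), so |<v, e_j>|^2 = <v, u_j>^2 / <u_j, u_j>.
Coefficients: <v, e_1> = 1/sqrt(6), <v, e_2> = -10/sqrt(75).
Square and sum: Σ |<v, e_j>|^2 = 3/2.
Compute ||v||^2 = v·v = 6.
Deficit = 6 − 3/2 = 9/2 ≥ 0, confirming Bessel's inequality. (The deficit equals ||v − Σ <v,e_j> e_j||^2, the squared distance from v to span{e_j}.)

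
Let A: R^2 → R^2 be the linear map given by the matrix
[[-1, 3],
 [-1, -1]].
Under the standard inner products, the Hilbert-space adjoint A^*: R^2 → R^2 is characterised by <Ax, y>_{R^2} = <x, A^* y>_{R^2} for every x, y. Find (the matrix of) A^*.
A^* = A^T =
[[-1, -1],
 [3, -1]]

For real matrices with standard dot products, the defining identity <Ax, y> = <x, A^* y> gives (Ax)^T y = x^T (A^*) y, i.e. x^T A^T y = x^T (A^*) y. Since this holds for all x, y, we must have A^* = A^T. Therefore
A^* =
[[-1, -1],
 [3, -1]].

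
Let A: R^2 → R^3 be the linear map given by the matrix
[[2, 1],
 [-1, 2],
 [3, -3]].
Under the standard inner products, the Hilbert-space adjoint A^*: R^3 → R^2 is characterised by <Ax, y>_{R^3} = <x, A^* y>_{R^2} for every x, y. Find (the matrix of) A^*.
A^* = A^T =
[[2, -1, 3],
 [1, 2, -3]]

For real matrices with standard dot products, the defining identity <Ax, y> = <x, A^* y> gives (Ax)^T y = x^T (A^*) y, i.e. x^T A^T y = x^T (A^*) y. Since this holds for all x, y, we must have A^* = A^T. Therefore
A^* =
[[2, -1, 3],
 [1, 2, -3]].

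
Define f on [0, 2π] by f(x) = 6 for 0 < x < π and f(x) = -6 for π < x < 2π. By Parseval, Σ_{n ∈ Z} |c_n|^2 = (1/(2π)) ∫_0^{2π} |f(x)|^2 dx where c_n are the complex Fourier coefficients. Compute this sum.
Σ |c_n|^2 = 36

Parseval equates the L^2 energy of f (normalised by 1/(2π)) with the ℓ^2 sum of its Fourier coefficients: (1/(2π)) ∫_0^{2π} |f|^2 = Σ |c_n|^2.
Compute the left side: (1/(2π)) [∫_0^π 6^2 dx + ∫_π^{2π} (-6)^2 dx] = (1/(2π)) · (36π + 36π) = (36 + 36)/2 = 36.
So Σ_{n ∈ Z} |c_n|^2 = 36.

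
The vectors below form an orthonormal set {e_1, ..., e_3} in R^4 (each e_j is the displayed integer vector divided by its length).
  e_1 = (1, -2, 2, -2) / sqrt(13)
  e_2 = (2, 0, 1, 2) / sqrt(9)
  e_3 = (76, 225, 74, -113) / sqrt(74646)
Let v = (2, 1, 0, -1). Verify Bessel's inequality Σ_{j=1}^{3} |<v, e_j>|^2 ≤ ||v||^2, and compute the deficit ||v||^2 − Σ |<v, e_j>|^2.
Σ |<v, e_j>|^2 = 1266/319; ||v||^2 = 6; deficit = 648/319

Write each e_j = u_j / sqrt(<u_j, u_j>) where u_j is the displayed integer vector. Then <v, e_j> = <v, u_j> / sqrt(<u_j, u_j>), so |<v, e_j>|^2 = <v, u_j>^2 / <u_j, u_j>.
Coefficients: <v, e_1> = 2/sqrt(13), <v, e_2> = 2/sqrt(9), <v, e_3> = 490/sqrt(74646).
Square and sum: Σ |<v, e_j>|^2 = 1266/319.
Compute ||v||^2 = v·v = 6.
Deficit = 6 − 1266/319 = 648/319 ≥ 0, confirming Bessel's inequality. (The deficit equals ||v − Σ <v,e_j> e_j||^2, the squared distance from v to span{e_j}.)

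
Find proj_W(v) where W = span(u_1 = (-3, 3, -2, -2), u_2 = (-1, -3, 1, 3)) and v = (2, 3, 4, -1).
proj_W(v) = (451/162, 17/18, 49/162, -253/162)

Set up U = [u_1 | ... | u_2] ∈ R^(4×2). The projector onto W = col(U) is P = U (U^T U)^(-1) U^T.
Compute U^T U =
  [26, -14]
  [-14, 20],
and U^T v = (-3, -10).
Solve U^T U · c = U^T v for the coefficients: c = (-50/81, -151/162). The projection is proj_W(v) = U c.
Check: (v - proj_W(v)) · u_1 = 0  (should be 0).
Check: (v - proj_W(v)) · u_2 = 0  (should be 0).
Result: proj_W(v) = (451/162, 17/18, 49/162, -253/162).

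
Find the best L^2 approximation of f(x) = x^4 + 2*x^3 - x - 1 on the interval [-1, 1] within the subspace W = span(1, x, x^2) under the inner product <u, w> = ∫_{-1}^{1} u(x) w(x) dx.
g(x) = 6*x^2/7 + x/5 - 38/35

The best approximation g ∈ W is the orthogonal projection of f onto W. Writing g = a_0 + a_1 x + a_2 x^2, the coefficients solve the normal equations G · a = b where
  G_{ij} = <φ_i, φ_j> and b_i = <f, φ_i>, with φ_0 = 1, φ_1 = x, φ_2 = x^2.
G =
  [2, 0, 2/3]
  [0, 2/3, 0]
  [2/3, 0, 2/5],
b = (-8/5, 2/15, -8/21).
Solving gives a_0 = -38/35, a_1 = 1/5, a_2 = 6/7, so
  g(x) = 6*x^2/7 + x/5 - 38/35.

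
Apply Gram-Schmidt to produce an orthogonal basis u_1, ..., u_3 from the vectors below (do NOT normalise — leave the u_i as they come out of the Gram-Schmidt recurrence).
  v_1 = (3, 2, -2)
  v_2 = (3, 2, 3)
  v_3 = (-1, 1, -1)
Orthogonal basis:
  u_1 = (3, 2, -2)
  u_2 = (30/17, 20/17, 65/17)
  u_3 = (-10/13, 15/13, 0)

Apply the Gram-Schmidt recurrence
  u_1 = v_1
  u_i = v_i − Σ_{j<i} ((v_i · u_j) / (u_j · u_j)) · u_j.

Step by step this gives:
  u_1 = (3, 2, -2)
  u_2 = (30/17, 20/17, 65/17)
  u_3 = (-10/13, 15/13, 0)

Orthogonality check:
  u_2 · u_1 = 0 (should be 0)
  u_3 · u_1 = 0 (should be 0)
  u_3 · u_2 = 0 (should be 0)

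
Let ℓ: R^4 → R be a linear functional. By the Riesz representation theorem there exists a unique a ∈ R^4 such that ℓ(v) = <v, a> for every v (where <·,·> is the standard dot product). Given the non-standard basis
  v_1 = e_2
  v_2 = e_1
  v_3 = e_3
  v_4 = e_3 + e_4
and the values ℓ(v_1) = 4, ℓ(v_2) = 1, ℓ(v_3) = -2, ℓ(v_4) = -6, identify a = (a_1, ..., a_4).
a = (1, 4, -2, -4)

Write a = (a_1, ..., a_4) in the standard basis. For each basis vector v_i, ℓ(v_i) = <v_i, a> is a linear equation in the a_j's. Collect the n equations into a matrix system V a = ℓ, where row i of V is v_i (expressed in the standard basis). Since V is invertible (lower-triangular with 1s on the diagonal, up to permutation), solve by back-substitution:
  V =
[[0, 1, 0, 0],
 [1, 0, 0, 0],
 [0, 0, 1, 0],
 [0, 0, 1, 1]]
  V a = (4, 1, -2, -6)
Solving gives a = (1, 4, -2, -4).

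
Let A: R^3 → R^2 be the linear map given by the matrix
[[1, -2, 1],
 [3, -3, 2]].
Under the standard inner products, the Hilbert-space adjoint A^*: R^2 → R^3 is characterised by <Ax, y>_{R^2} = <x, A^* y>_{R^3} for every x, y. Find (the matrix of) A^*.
A^* = A^T =
[[1, 3],
 [-2, -3],
 [1, 2]]

For real matrices with standard dot products, the defining identity <Ax, y> = <x, A^* y> gives (Ax)^T y = x^T (A^*) y, i.e. x^T A^T y = x^T (A^*) y. Since this holds for all x, y, we must have A^* = A^T. Therefore
A^* =
[[1, 3],
 [-2, -3],
 [1, 2]].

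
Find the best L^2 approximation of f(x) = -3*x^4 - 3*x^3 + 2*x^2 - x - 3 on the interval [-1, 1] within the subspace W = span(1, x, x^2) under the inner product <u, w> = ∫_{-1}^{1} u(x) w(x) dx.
g(x) = -4*x^2/7 - 14*x/5 - 96/35

The best approximation g ∈ W is the orthogonal projection of f onto W. Writing g = a_0 + a_1 x + a_2 x^2, the coefficients solve the normal equations G · a = b where
  G_{ij} = <φ_i, φ_j> and b_i = <f, φ_i>, with φ_0 = 1, φ_1 = x, φ_2 = x^2.
G =
  [2, 0, 2/3]
  [0, 2/3, 0]
  [2/3, 0, 2/5],
b = (-88/15, -28/15, -72/35).
Solving gives a_0 = -96/35, a_1 = -14/5, a_2 = -4/7, so
  g(x) = -4*x^2/7 - 14*x/5 - 96/35.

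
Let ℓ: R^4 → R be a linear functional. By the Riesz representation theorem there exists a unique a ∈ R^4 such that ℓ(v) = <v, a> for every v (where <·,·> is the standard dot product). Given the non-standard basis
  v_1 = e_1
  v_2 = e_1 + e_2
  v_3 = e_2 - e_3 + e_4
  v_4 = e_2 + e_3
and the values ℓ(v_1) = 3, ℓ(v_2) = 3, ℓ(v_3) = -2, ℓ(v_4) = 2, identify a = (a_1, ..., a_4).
a = (3, 0, 2, 0)

Write a = (a_1, ..., a_4) in the standard basis. For each basis vector v_i, ℓ(v_i) = <v_i, a> is a linear equation in the a_j's. Collect the n equations into a matrix system V a = ℓ, where row i of V is v_i (expressed in the standard basis). Since V is invertible (lower-triangular with 1s on the diagonal, up to permutation), solve by back-substitution:
  V =
[[1, 0, 0, 0],
 [1, 1, 0, 0],
 [0, 1, -1, 1],
 [0, 1, 1, 0]]
  V a = (3, 3, -2, 2)
Solving gives a = (3, 0, 2, 0).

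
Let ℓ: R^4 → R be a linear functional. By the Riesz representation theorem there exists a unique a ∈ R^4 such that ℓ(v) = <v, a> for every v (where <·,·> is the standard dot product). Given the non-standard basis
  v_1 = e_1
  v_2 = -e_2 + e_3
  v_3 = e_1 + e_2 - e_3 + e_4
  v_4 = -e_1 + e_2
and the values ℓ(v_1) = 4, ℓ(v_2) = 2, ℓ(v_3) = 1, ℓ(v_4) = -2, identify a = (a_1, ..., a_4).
a = (4, 2, 4, -1)

Write a = (a_1, ..., a_4) in the standard basis. For each basis vector v_i, ℓ(v_i) = <v_i, a> is a linear equation in the a_j's. Collect the n equations into a matrix system V a = ℓ, where row i of V is v_i (expressed in the standard basis). Since V is invertible (lower-triangular with 1s on the diagonal, up to permutation), solve by back-substitution:
  V =
[[1, 0, 0, 0],
 [0, -1, 1, 0],
 [1, 1, -1, 1],
 [-1, 1, 0, 0]]
  V a = (4, 2, 1, -2)
Solving gives a = (4, 2, 4, -1).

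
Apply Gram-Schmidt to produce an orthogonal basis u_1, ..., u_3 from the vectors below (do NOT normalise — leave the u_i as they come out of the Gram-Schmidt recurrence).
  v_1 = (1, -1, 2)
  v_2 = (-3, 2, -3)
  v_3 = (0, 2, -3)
Orthogonal basis:
  u_1 = (1, -1, 2)
  u_2 = (-7/6, 1/6, 2/3)
  u_3 = (3/11, 9/11, 3/11)

Apply the Gram-Schmidt recurrence
  u_1 = v_1
  u_i = v_i − Σ_{j<i} ((v_i · u_j) / (u_j · u_j)) · u_j.

Step by step this gives:
  u_1 = (1, -1, 2)
  u_2 = (-7/6, 1/6, 2/3)
  u_3 = (3/11, 9/11, 3/11)

Orthogonality check:
  u_2 · u_1 = 0 (should be 0)
  u_3 · u_1 = 0 (should be 0)
  u_3 · u_2 = 0 (should be 0)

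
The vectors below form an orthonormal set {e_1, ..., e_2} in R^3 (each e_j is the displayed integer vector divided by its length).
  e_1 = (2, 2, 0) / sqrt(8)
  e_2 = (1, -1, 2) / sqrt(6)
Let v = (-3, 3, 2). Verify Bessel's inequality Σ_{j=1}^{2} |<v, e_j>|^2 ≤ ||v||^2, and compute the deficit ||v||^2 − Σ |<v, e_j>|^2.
Σ |<v, e_j>|^2 = 2/3; ||v||^2 = 22; deficit = 64/3

Write each e_j = u_j / sqrt(<u_j, u_j>) where u_j is the displayed integer vector. Then <v, e_j> = <v, u_j> / sqrt(<u_j, u_j>), so |<v, e_j>|^2 = <v, u_j>^2 / <u_j, u_j>.
Coefficients: <v, e_1> = 0/sqrt(8), <v, e_2> = -2/sqrt(6).
Square and sum: Σ |<v, e_j>|^2 = 2/3.
Compute ||v||^2 = v·v = 22.
Deficit = 22 − 2/3 = 64/3 ≥ 0, confirming Bessel's inequality. (The deficit equals ||v − Σ <v,e_j> e_j||^2, the squared distance from v to span{e_j}.)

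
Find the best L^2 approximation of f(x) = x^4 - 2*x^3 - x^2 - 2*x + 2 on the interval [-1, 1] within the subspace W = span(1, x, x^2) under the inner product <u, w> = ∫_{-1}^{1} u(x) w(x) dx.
g(x) = -x^2/7 - 16*x/5 + 67/35

The best approximation g ∈ W is the orthogonal projection of f onto W. Writing g = a_0 + a_1 x + a_2 x^2, the coefficients solve the normal equations G · a = b where
  G_{ij} = <φ_i, φ_j> and b_i = <f, φ_i>, with φ_0 = 1, φ_1 = x, φ_2 = x^2.
G =
  [2, 0, 2/3]
  [0, 2/3, 0]
  [2/3, 0, 2/5],
b = (56/15, -32/15, 128/105).
Solving gives a_0 = 67/35, a_1 = -16/5, a_2 = -1/7, so
  g(x) = -x^2/7 - 16*x/5 + 67/35.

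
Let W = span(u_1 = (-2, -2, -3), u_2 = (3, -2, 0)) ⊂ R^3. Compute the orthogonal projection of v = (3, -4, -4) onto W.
proj_W(v) = (519/217, -1066/217, -648/217)

Set up U = [u_1 | ... | u_2] ∈ R^(3×2). The projector onto W = col(U) is P = U (U^T U)^(-1) U^T.
Compute U^T U =
  [17, -2]
  [-2, 13],
and U^T v = (14, 17).
Solve U^T U · c = U^T v for the coefficients: c = (216/217, 317/217). The projection is proj_W(v) = U c.
Check: (v - proj_W(v)) · u_1 = 0  (should be 0).
Check: (v - proj_W(v)) · u_2 = 0  (should be 0).
Result: proj_W(v) = (519/217, -1066/217, -648/217).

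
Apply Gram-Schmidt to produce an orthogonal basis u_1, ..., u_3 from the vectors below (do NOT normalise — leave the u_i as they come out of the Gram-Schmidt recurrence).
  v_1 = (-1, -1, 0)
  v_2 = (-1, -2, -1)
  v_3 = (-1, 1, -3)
Orthogonal basis:
  u_1 = (-1, -1, 0)
  u_2 = (1/2, -1/2, -1)
  u_3 = (-5/3, 5/3, -5/3)

Apply the Gram-Schmidt recurrence
  u_1 = v_1
  u_i = v_i − Σ_{j<i} ((v_i · u_j) / (u_j · u_j)) · u_j.

Step by step this gives:
  u_1 = (-1, -1, 0)
  u_2 = (1/2, -1/2, -1)
  u_3 = (-5/3, 5/3, -5/3)

Orthogonality check:
  u_2 · u_1 = 0 (should be 0)
  u_3 · u_1 = 0 (should be 0)
  u_3 · u_2 = 0 (should be 0)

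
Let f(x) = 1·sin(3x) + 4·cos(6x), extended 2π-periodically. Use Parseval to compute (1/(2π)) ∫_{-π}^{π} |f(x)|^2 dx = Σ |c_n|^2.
Σ |c_n|^2 = 17/2

Expand |f|^2 and use orthogonality of {sin(nx), cos(mx)} on [-π, π]:
  ∫_{-π}^{π} sin(nx)^2 dx = π, ∫ cos(mx)^2 dx = π, and cross terms integrate to 0.
So ∫_{-π}^{π} f(x)^2 dx = 1^2 · π + 4^2 · π = (1 + 16)π.
Divide by 2π: (1 + 16)/2 = 17/2.
By Parseval, this equals Σ |c_n|^2.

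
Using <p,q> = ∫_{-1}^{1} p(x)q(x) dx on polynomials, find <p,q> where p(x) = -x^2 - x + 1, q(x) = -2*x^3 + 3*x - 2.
<p,q> = -58/15

Expand the product: p(x)·q(x) = 2*x^5 + 2*x^4 - 5*x^3 - x^2 + 5*x - 2.
∫_{-1}^{1} of each monomial x^k gives [2/(k+1) if k even, 0 if k odd]. Integrating term-by-term (or equivalently evaluating the antiderivative F(x) = x^6/3 + 2*x^5/5 - 5*x^4/4 - x^3/3 + 5*x^2/2 - 2*x at the endpoints):
  F(1) − F(−1) = -7/20 − (211/60) = -58/15.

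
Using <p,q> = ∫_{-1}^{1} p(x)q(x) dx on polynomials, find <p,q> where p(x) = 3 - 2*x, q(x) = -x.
<p,q> = 4/3

Expand the product: p(x)·q(x) = 2*x^2 - 3*x.
∫_{-1}^{1} of each monomial x^k gives [2/(k+1) if k even, 0 if k odd]. Integrating term-by-term (or equivalently evaluating the antiderivative F(x) = 2*x^3/3 - 3*x^2/2 at the endpoints):
  F(1) − F(−1) = -5/6 − (-13/6) = 4/3.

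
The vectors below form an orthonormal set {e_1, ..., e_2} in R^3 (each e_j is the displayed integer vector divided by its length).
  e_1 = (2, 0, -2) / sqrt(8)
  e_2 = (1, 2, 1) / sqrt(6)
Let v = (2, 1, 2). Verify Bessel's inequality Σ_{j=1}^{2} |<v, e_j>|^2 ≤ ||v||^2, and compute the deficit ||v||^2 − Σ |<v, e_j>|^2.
Σ |<v, e_j>|^2 = 6; ||v||^2 = 9; deficit = 3

Write each e_j = u_j / sqrt(<u_j, u_j>) where u_j is the displayed integer vector. Then <v, e_j> = <v, u_j> / sqrt(<u_j, u_j>), so |<v, e_j>|^2 = <v, u_j>^2 / <u_j, u_j>.
Coefficients: <v, e_1> = 0/sqrt(8), <v, e_2> = 6/sqrt(6).
Square and sum: Σ |<v, e_j>|^2 = 6.
Compute ||v||^2 = v·v = 9.
Deficit = 9 − 6 = 3 ≥ 0, confirming Bessel's inequality. (The deficit equals ||v − Σ <v,e_j> e_j||^2, the squared distance from v to span{e_j}.)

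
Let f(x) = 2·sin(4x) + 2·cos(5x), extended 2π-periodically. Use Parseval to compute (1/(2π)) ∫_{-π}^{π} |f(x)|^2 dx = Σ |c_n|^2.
Σ |c_n|^2 = 4

Expand |f|^2 and use orthogonality of {sin(nx), cos(mx)} on [-π, π]:
  ∫_{-π}^{π} sin(nx)^2 dx = π, ∫ cos(mx)^2 dx = π, and cross terms integrate to 0.
So ∫_{-π}^{π} f(x)^2 dx = 2^2 · π + 2^2 · π = (4 + 4)π.
Divide by 2π: (4 + 4)/2 = 4.
By Parseval, this equals Σ |c_n|^2.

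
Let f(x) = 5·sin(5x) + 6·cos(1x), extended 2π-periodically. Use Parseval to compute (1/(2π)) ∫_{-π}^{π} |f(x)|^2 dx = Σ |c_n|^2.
Σ |c_n|^2 = 61/2

Expand |f|^2 and use orthogonality of {sin(nx), cos(mx)} on [-π, π]:
  ∫_{-π}^{π} sin(nx)^2 dx = π, ∫ cos(mx)^2 dx = π, and cross terms integrate to 0.
So ∫_{-π}^{π} f(x)^2 dx = 5^2 · π + 6^2 · π = (25 + 36)π.
Divide by 2π: (25 + 36)/2 = 61/2.
By Parseval, this equals Σ |c_n|^2.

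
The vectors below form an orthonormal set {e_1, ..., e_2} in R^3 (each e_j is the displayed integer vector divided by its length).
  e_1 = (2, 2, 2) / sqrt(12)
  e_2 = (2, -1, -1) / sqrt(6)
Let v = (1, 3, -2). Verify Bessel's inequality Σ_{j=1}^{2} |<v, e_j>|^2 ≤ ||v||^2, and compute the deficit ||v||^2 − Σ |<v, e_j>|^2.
Σ |<v, e_j>|^2 = 3/2; ||v||^2 = 14; deficit = 25/2

Write each e_j = u_j / sqrt(<u_j, u_j>) where u_j is the displayed integer vector. Then <v, e_j> = <v, u_j> / sqrt(<u_j, u_j>), so |<v, e_j>|^2 = <v, u_j>^2 / <u_j, u_j>.
Coefficients: <v, e_1> = 4/sqrt(12), <v, e_2> = 1/sqrt(6).
Square and sum: Σ |<v, e_j>|^2 = 3/2.
Compute ||v||^2 = v·v = 14.
Deficit = 14 − 3/2 = 25/2 ≥ 0, confirming Bessel's inequality. (The deficit equals ||v − Σ <v,e_j> e_j||^2, the squared distance from v to span{e_j}.)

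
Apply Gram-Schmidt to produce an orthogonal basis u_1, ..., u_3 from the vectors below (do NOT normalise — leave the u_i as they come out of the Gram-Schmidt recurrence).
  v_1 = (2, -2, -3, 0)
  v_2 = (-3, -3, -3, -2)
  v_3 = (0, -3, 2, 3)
Orthogonal basis:
  u_1 = (2, -2, -3, 0)
  u_2 = (-69/17, -33/17, -24/17, -2)
  u_3 = (-207/446, -1437/446, 410/223, 618/223)

Apply the Gram-Schmidt recurrence
  u_1 = v_1
  u_i = v_i − Σ_{j<i} ((v_i · u_j) / (u_j · u_j)) · u_j.

Step by step this gives:
  u_1 = (2, -2, -3, 0)
  u_2 = (-69/17, -33/17, -24/17, -2)
  u_3 = (-207/446, -1437/446, 410/223, 618/223)

Orthogonality check:
  u_2 · u_1 = 0 (should be 0)
  u_3 · u_1 = 0 (should be 0)
  u_3 · u_2 = 0 (should be 0)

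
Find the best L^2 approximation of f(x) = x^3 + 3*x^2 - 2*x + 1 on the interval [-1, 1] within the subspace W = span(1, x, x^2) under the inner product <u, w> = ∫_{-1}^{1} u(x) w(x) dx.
g(x) = 3*x^2 - 7*x/5 + 1

The best approximation g ∈ W is the orthogonal projection of f onto W. Writing g = a_0 + a_1 x + a_2 x^2, the coefficients solve the normal equations G · a = b where
  G_{ij} = <φ_i, φ_j> and b_i = <f, φ_i>, with φ_0 = 1, φ_1 = x, φ_2 = x^2.
G =
  [2, 0, 2/3]
  [0, 2/3, 0]
  [2/3, 0, 2/5],
b = (4, -14/15, 28/15).
Solving gives a_0 = 1, a_1 = -7/5, a_2 = 3, so
  g(x) = 3*x^2 - 7*x/5 + 1.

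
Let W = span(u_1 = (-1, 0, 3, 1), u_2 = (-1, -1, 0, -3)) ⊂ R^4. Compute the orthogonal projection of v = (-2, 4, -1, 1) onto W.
proj_W(v) = (5/9, 55/117, -10/39, 155/117)

Set up U = [u_1 | ... | u_2] ∈ R^(4×2). The projector onto W = col(U) is P = U (U^T U)^(-1) U^T.
Compute U^T U =
  [11, -2]
  [-2, 11],
and U^T v = (0, -5).
Solve U^T U · c = U^T v for the coefficients: c = (-10/117, -55/117). The projection is proj_W(v) = U c.
Check: (v - proj_W(v)) · u_1 = 0  (should be 0).
Check: (v - proj_W(v)) · u_2 = 0  (should be 0).
Result: proj_W(v) = (5/9, 55/117, -10/39, 155/117).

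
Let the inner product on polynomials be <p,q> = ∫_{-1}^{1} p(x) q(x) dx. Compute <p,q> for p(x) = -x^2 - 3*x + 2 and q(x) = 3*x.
<p,q> = -6

Expand the product: p(x)·q(x) = -3*x^3 - 9*x^2 + 6*x.
∫_{-1}^{1} of each monomial x^k gives [2/(k+1) if k even, 0 if k odd]. Integrating term-by-term (or equivalently evaluating the antiderivative F(x) = -3*x^4/4 - 3*x^3 + 3*x^2 at the endpoints):
  F(1) − F(−1) = -3/4 − (21/4) = -6.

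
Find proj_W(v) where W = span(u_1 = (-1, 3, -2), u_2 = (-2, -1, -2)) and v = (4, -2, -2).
proj_W(v) = (68/117, -134/117, 116/117)

Set up U = [u_1 | ... | u_2] ∈ R^(3×2). The projector onto W = col(U) is P = U (U^T U)^(-1) U^T.
Compute U^T U =
  [14, 3]
  [3, 9],
and U^T v = (-6, -2).
Solve U^T U · c = U^T v for the coefficients: c = (-16/39, -10/117). The projection is proj_W(v) = U c.
Check: (v - proj_W(v)) · u_1 = 0  (should be 0).
Check: (v - proj_W(v)) · u_2 = 0  (should be 0).
Result: proj_W(v) = (68/117, -134/117, 116/117).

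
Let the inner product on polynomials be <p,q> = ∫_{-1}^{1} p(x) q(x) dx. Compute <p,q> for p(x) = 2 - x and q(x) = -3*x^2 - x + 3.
<p,q> = 26/3

Expand the product: p(x)·q(x) = 3*x^3 - 5*x^2 - 5*x + 6.
∫_{-1}^{1} of each monomial x^k gives [2/(k+1) if k even, 0 if k odd]. Integrating term-by-term (or equivalently evaluating the antiderivative F(x) = 3*x^4/4 - 5*x^3/3 - 5*x^2/2 + 6*x at the endpoints):
  F(1) − F(−1) = 31/12 − (-73/12) = 26/3.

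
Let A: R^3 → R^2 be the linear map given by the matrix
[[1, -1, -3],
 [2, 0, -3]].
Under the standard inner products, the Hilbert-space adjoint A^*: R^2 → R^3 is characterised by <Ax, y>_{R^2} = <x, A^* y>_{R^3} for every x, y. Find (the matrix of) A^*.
A^* = A^T =
[[1, 2],
 [-1, 0],
 [-3, -3]]

For real matrices with standard dot products, the defining identity <Ax, y> = <x, A^* y> gives (Ax)^T y = x^T (A^*) y, i.e. x^T A^T y = x^T (A^*) y. Since this holds for all x, y, we must have A^* = A^T. Therefore
A^* =
[[1, 2],
 [-1, 0],
 [-3, -3]].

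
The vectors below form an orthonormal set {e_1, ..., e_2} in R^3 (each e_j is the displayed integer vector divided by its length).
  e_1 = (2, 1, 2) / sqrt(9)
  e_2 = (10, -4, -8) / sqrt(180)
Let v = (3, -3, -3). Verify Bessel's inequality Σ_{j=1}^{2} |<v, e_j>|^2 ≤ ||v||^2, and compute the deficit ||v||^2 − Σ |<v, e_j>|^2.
Σ |<v, e_j>|^2 = 126/5; ||v||^2 = 27; deficit = 9/5

Write each e_j = u_j / sqrt(<u_j, u_j>) where u_j is the displayed integer vector. Then <v, e_j> = <v, u_j> / sqrt(<u_j, u_j>), so |<v, e_j>|^2 = <v, u_j>^2 / <u_j, u_j>.
Coefficients: <v, e_1> = -3/sqrt(9), <v, e_2> = 66/sqrt(180).
Square and sum: Σ |<v, e_j>|^2 = 126/5.
Compute ||v||^2 = v·v = 27.
Deficit = 27 − 126/5 = 9/5 ≥ 0, confirming Bessel's inequality. (The deficit equals ||v − Σ <v,e_j> e_j||^2, the squared distance from v to span{e_j}.)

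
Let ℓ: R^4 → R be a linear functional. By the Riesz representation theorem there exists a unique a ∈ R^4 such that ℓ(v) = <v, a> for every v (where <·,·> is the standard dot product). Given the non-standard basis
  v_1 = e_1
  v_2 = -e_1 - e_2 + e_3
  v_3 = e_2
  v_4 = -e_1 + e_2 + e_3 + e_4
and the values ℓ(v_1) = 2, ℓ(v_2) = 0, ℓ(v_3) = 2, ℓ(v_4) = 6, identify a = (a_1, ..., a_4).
a = (2, 2, 4, 2)

Write a = (a_1, ..., a_4) in the standard basis. For each basis vector v_i, ℓ(v_i) = <v_i, a> is a linear equation in the a_j's. Collect the n equations into a matrix system V a = ℓ, where row i of V is v_i (expressed in the standard basis). Since V is invertible (lower-triangular with 1s on the diagonal, up to permutation), solve by back-substitution:
  V =
[[1, 0, 0, 0],
 [-1, -1, 1, 0],
 [0, 1, 0, 0],
 [-1, 1, 1, 1]]
  V a = (2, 0, 2, 6)
Solving gives a = (2, 2, 4, 2).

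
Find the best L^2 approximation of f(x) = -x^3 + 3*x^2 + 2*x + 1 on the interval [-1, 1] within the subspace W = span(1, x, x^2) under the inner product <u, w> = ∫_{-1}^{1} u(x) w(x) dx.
g(x) = 3*x^2 + 7*x/5 + 1

The best approximation g ∈ W is the orthogonal projection of f onto W. Writing g = a_0 + a_1 x + a_2 x^2, the coefficients solve the normal equations G · a = b where
  G_{ij} = <φ_i, φ_j> and b_i = <f, φ_i>, with φ_0 = 1, φ_1 = x, φ_2 = x^2.
G =
  [2, 0, 2/3]
  [0, 2/3, 0]
  [2/3, 0, 2/5],
b = (4, 14/15, 28/15).
Solving gives a_0 = 1, a_1 = 7/5, a_2 = 3, so
  g(x) = 3*x^2 + 7*x/5 + 1.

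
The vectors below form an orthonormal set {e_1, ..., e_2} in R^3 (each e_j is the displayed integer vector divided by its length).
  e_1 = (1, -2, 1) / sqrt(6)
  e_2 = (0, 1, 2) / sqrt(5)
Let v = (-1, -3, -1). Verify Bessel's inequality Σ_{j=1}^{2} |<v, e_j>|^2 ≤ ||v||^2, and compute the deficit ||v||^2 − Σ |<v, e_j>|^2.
Σ |<v, e_j>|^2 = 23/3; ||v||^2 = 11; deficit = 10/3

Write each e_j = u_j / sqrt(<u_j, u_j>) where u_j is the displayed integer vector. Then <v, e_j> = <v, u_j> / sqrt(<u_j, u_j>), so |<v, e_j>|^2 = <v, u_j>^2 / <u_j, u_j>.
Coefficients: <v, e_1> = 4/sqrt(6), <v, e_2> = -5/sqrt(5).
Square and sum: Σ |<v, e_j>|^2 = 23/3.
Compute ||v||^2 = v·v = 11.
Deficit = 11 − 23/3 = 10/3 ≥ 0, confirming Bessel's inequality. (The deficit equals ||v − Σ <v,e_j> e_j||^2, the squared distance from v to span{e_j}.)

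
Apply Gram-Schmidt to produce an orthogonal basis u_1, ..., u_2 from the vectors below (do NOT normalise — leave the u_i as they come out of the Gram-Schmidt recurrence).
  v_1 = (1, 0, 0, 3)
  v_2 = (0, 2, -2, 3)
Orthogonal basis:
  u_1 = (1, 0, 0, 3)
  u_2 = (-9/10, 2, -2, 3/10)

Apply the Gram-Schmidt recurrence
  u_1 = v_1
  u_i = v_i − Σ_{j<i} ((v_i · u_j) / (u_j · u_j)) · u_j.

Step by step this gives:
  u_1 = (1, 0, 0, 3)
  u_2 = (-9/10, 2, -2, 3/10)

Orthogonality check:
  u_2 · u_1 = 0 (should be 0)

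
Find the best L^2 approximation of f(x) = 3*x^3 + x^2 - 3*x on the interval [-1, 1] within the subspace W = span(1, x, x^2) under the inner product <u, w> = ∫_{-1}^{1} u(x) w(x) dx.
g(x) = x^2 - 6*x/5

The best approximation g ∈ W is the orthogonal projection of f onto W. Writing g = a_0 + a_1 x + a_2 x^2, the coefficients solve the normal equations G · a = b where
  G_{ij} = <φ_i, φ_j> and b_i = <f, φ_i>, with φ_0 = 1, φ_1 = x, φ_2 = x^2.
G =
  [2, 0, 2/3]
  [0, 2/3, 0]
  [2/3, 0, 2/5],
b = (2/3, -4/5, 2/5).
Solving gives a_0 = 0, a_1 = -6/5, a_2 = 1, so
  g(x) = x^2 - 6*x/5.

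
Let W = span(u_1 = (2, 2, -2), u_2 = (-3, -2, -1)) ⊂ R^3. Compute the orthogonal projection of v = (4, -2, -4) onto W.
proj_W(v) = (16/13, 22/13, -40/13)

Set up U = [u_1 | ... | u_2] ∈ R^(3×2). The projector onto W = col(U) is P = U (U^T U)^(-1) U^T.
Compute U^T U =
  [12, -8]
  [-8, 14],
and U^T v = (12, -4).
Solve U^T U · c = U^T v for the coefficients: c = (17/13, 6/13). The projection is proj_W(v) = U c.
Check: (v - proj_W(v)) · u_1 = 0  (should be 0).
Check: (v - proj_W(v)) · u_2 = 0  (should be 0).
Result: proj_W(v) = (16/13, 22/13, -40/13).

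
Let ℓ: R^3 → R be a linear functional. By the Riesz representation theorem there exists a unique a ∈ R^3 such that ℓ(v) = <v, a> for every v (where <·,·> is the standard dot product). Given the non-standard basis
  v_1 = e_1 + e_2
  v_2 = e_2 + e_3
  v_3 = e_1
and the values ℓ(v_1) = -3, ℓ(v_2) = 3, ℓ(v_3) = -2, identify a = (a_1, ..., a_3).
a = (-2, -1, 4)

Write a = (a_1, ..., a_3) in the standard basis. For each basis vector v_i, ℓ(v_i) = <v_i, a> is a linear equation in the a_j's. Collect the n equations into a matrix system V a = ℓ, where row i of V is v_i (expressed in the standard basis). Since V is invertible (lower-triangular with 1s on the diagonal, up to permutation), solve by back-substitution:
  V =
[[1, 1, 0],
 [0, 1, 1],
 [1, 0, 0]]
  V a = (-3, 3, -2)
Solving gives a = (-2, -1, 4).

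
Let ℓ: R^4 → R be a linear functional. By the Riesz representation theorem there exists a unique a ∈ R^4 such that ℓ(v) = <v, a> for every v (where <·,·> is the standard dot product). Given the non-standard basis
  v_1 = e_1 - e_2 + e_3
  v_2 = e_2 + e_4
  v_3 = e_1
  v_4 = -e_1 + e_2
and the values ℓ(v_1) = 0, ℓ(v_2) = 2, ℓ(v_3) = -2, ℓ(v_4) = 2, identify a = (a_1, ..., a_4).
a = (-2, 0, 2, 2)

Write a = (a_1, ..., a_4) in the standard basis. For each basis vector v_i, ℓ(v_i) = <v_i, a> is a linear equation in the a_j's. Collect the n equations into a matrix system V a = ℓ, where row i of V is v_i (expressed in the standard basis). Since V is invertible (lower-triangular with 1s on the diagonal, up to permutation), solve by back-substitution:
  V =
[[1, -1, 1, 0],
 [0, 1, 0, 1],
 [1, 0, 0, 0],
 [-1, 1, 0, 0]]
  V a = (0, 2, -2, 2)
Solving gives a = (-2, 0, 2, 2).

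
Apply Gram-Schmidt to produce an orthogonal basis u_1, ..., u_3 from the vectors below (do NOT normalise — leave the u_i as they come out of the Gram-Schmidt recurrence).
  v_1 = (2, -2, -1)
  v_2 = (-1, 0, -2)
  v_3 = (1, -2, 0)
Orthogonal basis:
  u_1 = (2, -2, -1)
  u_2 = (-1, 0, -2)
  u_3 = (-8/15, -2/3, 4/15)

Apply the Gram-Schmidt recurrence
  u_1 = v_1
  u_i = v_i − Σ_{j<i} ((v_i · u_j) / (u_j · u_j)) · u_j.

Step by step this gives:
  u_1 = (2, -2, -1)
  u_2 = (-1, 0, -2)
  u_3 = (-8/15, -2/3, 4/15)

Orthogonality check:
  u_2 · u_1 = 0 (should be 0)
  u_3 · u_1 = 0 (should be 0)
  u_3 · u_2 = 0 (should be 0)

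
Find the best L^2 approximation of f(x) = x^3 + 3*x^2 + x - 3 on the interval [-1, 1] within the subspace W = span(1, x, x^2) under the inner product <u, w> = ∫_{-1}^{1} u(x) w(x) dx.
g(x) = 3*x^2 + 8*x/5 - 3

The best approximation g ∈ W is the orthogonal projection of f onto W. Writing g = a_0 + a_1 x + a_2 x^2, the coefficients solve the normal equations G · a = b where
  G_{ij} = <φ_i, φ_j> and b_i = <f, φ_i>, with φ_0 = 1, φ_1 = x, φ_2 = x^2.
G =
  [2, 0, 2/3]
  [0, 2/3, 0]
  [2/3, 0, 2/5],
b = (-4, 16/15, -4/5).
Solving gives a_0 = -3, a_1 = 8/5, a_2 = 3, so
  g(x) = 3*x^2 + 8*x/5 - 3.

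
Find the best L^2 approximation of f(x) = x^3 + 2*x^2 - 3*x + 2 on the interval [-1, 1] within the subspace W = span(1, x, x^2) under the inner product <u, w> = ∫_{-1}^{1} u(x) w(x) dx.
g(x) = 2*x^2 - 12*x/5 + 2

The best approximation g ∈ W is the orthogonal projection of f onto W. Writing g = a_0 + a_1 x + a_2 x^2, the coefficients solve the normal equations G · a = b where
  G_{ij} = <φ_i, φ_j> and b_i = <f, φ_i>, with φ_0 = 1, φ_1 = x, φ_2 = x^2.
G =
  [2, 0, 2/3]
  [0, 2/3, 0]
  [2/3, 0, 2/5],
b = (16/3, -8/5, 32/15).
Solving gives a_0 = 2, a_1 = -12/5, a_2 = 2, so
  g(x) = 2*x^2 - 12*x/5 + 2.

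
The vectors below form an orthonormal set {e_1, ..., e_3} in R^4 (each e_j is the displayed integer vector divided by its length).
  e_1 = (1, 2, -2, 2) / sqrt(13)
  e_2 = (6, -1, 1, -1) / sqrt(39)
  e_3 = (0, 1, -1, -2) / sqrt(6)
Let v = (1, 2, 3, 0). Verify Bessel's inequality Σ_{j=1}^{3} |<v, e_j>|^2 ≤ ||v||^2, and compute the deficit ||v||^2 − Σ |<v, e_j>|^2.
Σ |<v, e_j>|^2 = 3/2; ||v||^2 = 14; deficit = 25/2

Write each e_j = u_j / sqrt(<u_j, u_j>) where u_j is the displayed integer vector. Then <v, e_j> = <v, u_j> / sqrt(<u_j, u_j>), so |<v, e_j>|^2 = <v, u_j>^2 / <u_j, u_j>.
Coefficients: <v, e_1> = -1/sqrt(13), <v, e_2> = 7/sqrt(39), <v, e_3> = -1/sqrt(6).
Square and sum: Σ |<v, e_j>|^2 = 3/2.
Compute ||v||^2 = v·v = 14.
Deficit = 14 − 3/2 = 25/2 ≥ 0, confirming Bessel's inequality. (The deficit equals ||v − Σ <v,e_j> e_j||^2, the squared distance from v to span{e_j}.)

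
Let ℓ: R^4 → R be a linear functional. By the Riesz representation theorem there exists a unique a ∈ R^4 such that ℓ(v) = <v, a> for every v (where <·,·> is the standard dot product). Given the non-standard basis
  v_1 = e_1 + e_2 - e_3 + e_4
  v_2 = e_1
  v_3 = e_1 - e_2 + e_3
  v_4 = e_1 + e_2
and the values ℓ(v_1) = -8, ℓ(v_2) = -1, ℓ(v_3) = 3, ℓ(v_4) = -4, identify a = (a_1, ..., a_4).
a = (-1, -3, 1, -3)

Write a = (a_1, ..., a_4) in the standard basis. For each basis vector v_i, ℓ(v_i) = <v_i, a> is a linear equation in the a_j's. Collect the n equations into a matrix system V a = ℓ, where row i of V is v_i (expressed in the standard basis). Since V is invertible (lower-triangular with 1s on the diagonal, up to permutation), solve by back-substitution:
  V =
[[1, 1, -1, 1],
 [1, 0, 0, 0],
 [1, -1, 1, 0],
 [1, 1, 0, 0]]
  V a = (-8, -1, 3, -4)
Solving gives a = (-1, -3, 1, -3).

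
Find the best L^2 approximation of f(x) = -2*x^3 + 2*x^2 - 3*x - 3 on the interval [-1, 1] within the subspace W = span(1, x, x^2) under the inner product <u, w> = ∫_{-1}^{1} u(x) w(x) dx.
g(x) = 2*x^2 - 21*x/5 - 3

The best approximation g ∈ W is the orthogonal projection of f onto W. Writing g = a_0 + a_1 x + a_2 x^2, the coefficients solve the normal equations G · a = b where
  G_{ij} = <φ_i, φ_j> and b_i = <f, φ_i>, with φ_0 = 1, φ_1 = x, φ_2 = x^2.
G =
  [2, 0, 2/3]
  [0, 2/3, 0]
  [2/3, 0, 2/5],
b = (-14/3, -14/5, -6/5).
Solving gives a_0 = -3, a_1 = -21/5, a_2 = 2, so
  g(x) = 2*x^2 - 21*x/5 - 3.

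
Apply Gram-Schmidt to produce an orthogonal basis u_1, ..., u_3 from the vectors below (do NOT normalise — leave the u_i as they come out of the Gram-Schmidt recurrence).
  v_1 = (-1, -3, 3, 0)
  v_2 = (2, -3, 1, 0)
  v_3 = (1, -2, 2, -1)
Orthogonal basis:
  u_1 = (-1, -3, 3, 0)
  u_2 = (48/19, -27/19, -11/19, 0)
  u_3 = (30/83, 35/83, 45/83, -1)

Apply the Gram-Schmidt recurrence
  u_1 = v_1
  u_i = v_i − Σ_{j<i} ((v_i · u_j) / (u_j · u_j)) · u_j.

Step by step this gives:
  u_1 = (-1, -3, 3, 0)
  u_2 = (48/19, -27/19, -11/19, 0)
  u_3 = (30/83, 35/83, 45/83, -1)

Orthogonality check:
  u_2 · u_1 = 0 (should be 0)
  u_3 · u_1 = 0 (should be 0)
  u_3 · u_2 = 0 (should be 0)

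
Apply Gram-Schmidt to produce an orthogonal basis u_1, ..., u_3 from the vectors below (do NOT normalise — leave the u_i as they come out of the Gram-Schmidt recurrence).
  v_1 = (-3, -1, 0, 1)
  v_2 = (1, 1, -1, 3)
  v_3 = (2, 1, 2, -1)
Orthogonal basis:
  u_1 = (-3, -1, 0, 1)
  u_2 = (8/11, 10/11, -1, 34/11)
  u_3 = (-2/131, 63/131, 232/131, 57/131)

Apply the Gram-Schmidt recurrence
  u_1 = v_1
  u_i = v_i − Σ_{j<i} ((v_i · u_j) / (u_j · u_j)) · u_j.

Step by step this gives:
  u_1 = (-3, -1, 0, 1)
  u_2 = (8/11, 10/11, -1, 34/11)
  u_3 = (-2/131, 63/131, 232/131, 57/131)

Orthogonality check:
  u_2 · u_1 = 0 (should be 0)
  u_3 · u_1 = 0 (should be 0)
  u_3 · u_2 = 0 (should be 0)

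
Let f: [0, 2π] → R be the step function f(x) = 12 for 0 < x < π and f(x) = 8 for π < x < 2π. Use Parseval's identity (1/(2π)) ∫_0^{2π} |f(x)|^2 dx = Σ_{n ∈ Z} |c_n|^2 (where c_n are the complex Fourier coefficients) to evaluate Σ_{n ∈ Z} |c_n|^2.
Σ |c_n|^2 = 104

Parseval equates the L^2 energy of f (normalised by 1/(2π)) with the ℓ^2 sum of its Fourier coefficients: (1/(2π)) ∫_0^{2π} |f|^2 = Σ |c_n|^2.
Compute the left side: (1/(2π)) [∫_0^π 12^2 dx + ∫_π^{2π} 8^2 dx] = (1/(2π)) · (144π + 64π) = (144 + 64)/2 = 104.
So Σ_{n ∈ Z} |c_n|^2 = 104.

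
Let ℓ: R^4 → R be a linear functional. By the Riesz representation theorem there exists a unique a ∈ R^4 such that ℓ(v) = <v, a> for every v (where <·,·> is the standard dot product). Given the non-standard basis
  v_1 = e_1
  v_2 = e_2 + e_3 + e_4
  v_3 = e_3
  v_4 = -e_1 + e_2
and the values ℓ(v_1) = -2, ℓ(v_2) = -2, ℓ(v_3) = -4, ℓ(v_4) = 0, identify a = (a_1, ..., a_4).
a = (-2, -2, -4, 4)

Write a = (a_1, ..., a_4) in the standard basis. For each basis vector v_i, ℓ(v_i) = <v_i, a> is a linear equation in the a_j's. Collect the n equations into a matrix system V a = ℓ, where row i of V is v_i (expressed in the standard basis). Since V is invertible (lower-triangular with 1s on the diagonal, up to permutation), solve by back-substitution:
  V =
[[1, 0, 0, 0],
 [0, 1, 1, 1],
 [0, 0, 1, 0],
 [-1, 1, 0, 0]]
  V a = (-2, -2, -4, 0)
Solving gives a = (-2, -2, -4, 4).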